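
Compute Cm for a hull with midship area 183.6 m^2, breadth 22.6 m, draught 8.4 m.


Formula: Cm = Am / (B * T)
Step 1 — B * T = 22.6 * 8.4 = 189.84 m^2
Step 2 — Cm = 183.6 / 189.84 ≈ 0.96713 (5 s.f.)

0.96713


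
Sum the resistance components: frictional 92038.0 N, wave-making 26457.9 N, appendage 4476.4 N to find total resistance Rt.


Formula: Rt = Rf + Rw + Ra
Substituting: Rt = 92038.0 + 26457.9 + 4476.4
Result: Rt = 122972.3 N

122972.3 N


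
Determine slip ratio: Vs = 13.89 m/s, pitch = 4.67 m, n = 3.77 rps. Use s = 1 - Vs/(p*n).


Formula: s = 1 - Vs / (p * n)
Step 1 — p * n = 4.67 * 3.77 = 17.6059
Step 2 — Vs / (p*n) = 13.89 / 17.6059 = 0.78894 (6 d.p.)
Step 3 — s = 1 - 0.78894 = 0.21106

0.21106


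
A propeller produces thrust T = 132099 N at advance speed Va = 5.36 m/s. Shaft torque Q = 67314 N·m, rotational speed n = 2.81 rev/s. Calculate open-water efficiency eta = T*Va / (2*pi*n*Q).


Formula: eta = T * Va / (2 * pi * n * Q)
Step 1 — numerator = T * Va = 132099 * 5.36 = 708050.64
Step 2 — 2 * pi * n = 2 * pi * 2.81 = 17.655751
Step 3 — denominator = 17.655751 * 67314 = 1188479.22
Step 4 — eta = 708050.64 / 1188479.22 ≈ 0.59576 (5 s.f.)

0.59576


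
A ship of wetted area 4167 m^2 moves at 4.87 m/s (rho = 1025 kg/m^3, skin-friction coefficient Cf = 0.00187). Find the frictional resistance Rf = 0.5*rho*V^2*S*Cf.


Formula: Rf = 0.5 * rho * V^2 * S * Cf
Step 1 — V^2 = 4.87^2 = 23.7169
Step 2 — 0.5 * rho * V^2 = 0.5 * 1025 * 23.7169 = 12154.91125
Step 3 — Rf = 12154.91125 * 4167 * 0.00187 ≈ 94715 N (5 s.f.)

94715 N


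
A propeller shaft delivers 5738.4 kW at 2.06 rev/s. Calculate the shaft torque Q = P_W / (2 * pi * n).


Formula: Q = P_W / (2 * pi * n)
Step 1 — P_W = 5738.4 kW * 1000 = 5738400.0 W
Step 2 — 2 * pi * n = 2 * pi * 2.06 = 12.943362
Step 3 — Q = 5738400.0 / 12.943362 ≈ 443350 N·m (5 s.f.)

443350 N·m


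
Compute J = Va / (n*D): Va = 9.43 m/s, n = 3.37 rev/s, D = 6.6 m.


Formula: J = Va / (n * D)
Step 1 — n * D = 3.37 * 6.6 = 22.242
Step 2 — J = 9.43 / 22.242 ≈ 0.42397 (5 s.f.)

0.42397


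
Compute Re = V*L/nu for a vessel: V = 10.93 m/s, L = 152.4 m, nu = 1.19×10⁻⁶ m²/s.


Formula: Re = V * L / nu
Step 1 — V * L = 10.93 * 152.4 = 1665.732 m^2/s
Step 2 — Re = 1665.732 / 1.19e-6 = 1.40e+09

1.40e+09


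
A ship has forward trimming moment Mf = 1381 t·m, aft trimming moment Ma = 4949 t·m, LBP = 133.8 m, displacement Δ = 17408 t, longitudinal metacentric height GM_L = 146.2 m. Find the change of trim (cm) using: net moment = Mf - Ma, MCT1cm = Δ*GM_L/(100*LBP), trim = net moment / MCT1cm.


Formula: net trimming moment = Mf - Ma; MCT1cm = Δ*GM_L/(100*LBP); trim = net moment / MCT1cm
Step 1 — net trimming moment = 1381 - 4949 = -3568 t·m
Step 2 — MCT1cm = 17408 * 146.2 / (100 * 133.8) = 190.213 t·m/cm
Step 3 — trim = -3568 / 190.213 ≈ -18.758 cm (5 s.f.)

-18.758 cm


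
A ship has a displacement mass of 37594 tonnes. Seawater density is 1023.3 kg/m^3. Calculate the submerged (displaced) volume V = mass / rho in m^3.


Formula: V = mass / rho
Step 1 — convert tonnes to kg: 37594 t * 1000 = 37594000 kg
Step 2 — V = 37594000 / 1023.3 ≈ 36738 m^3 (5 s.f.)

36738 m^3


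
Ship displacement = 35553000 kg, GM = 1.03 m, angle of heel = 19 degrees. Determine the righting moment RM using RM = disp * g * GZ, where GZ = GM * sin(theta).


Formula: GZ = GM * sin(theta); RM = disp * g * GZ
Step 1 — GZ = 1.03 * sin(19°) = 1.03 * 0.325568 = 0.335335 m
Step 2 — RM = 35553000 * 9.81 * 0.335335 ≈ 116960000 N·m (5 s.f.)

116960000 N·m


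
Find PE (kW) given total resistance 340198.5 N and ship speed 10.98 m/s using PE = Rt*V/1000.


Formula: PE = Rt * V / 1000 (kW)
Step 1 — PE (W) = 340198.5 * 10.98 = 3735379.53 W
Step 2 — PE (kW) = 3735379.53 / 1000 ≈ 3735.4 kW (5 s.f.)

3735.4 kW


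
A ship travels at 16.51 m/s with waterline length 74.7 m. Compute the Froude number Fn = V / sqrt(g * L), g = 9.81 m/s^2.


Formula: Fn = V / sqrt(g * L)
Step 1 — g * L = 9.81 * 74.7 = 732.807
Step 2 — sqrt(g * L) = sqrt(732.807) = 27.070408
Step 3 — Fn = 16.51 / 27.070408 ≈ 0.60989 (5 s.f.)

0.60989


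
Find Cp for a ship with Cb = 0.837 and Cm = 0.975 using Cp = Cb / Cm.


Formula: Cp = Cb / Cm
Substituting: Cp = 0.837 / 0.975
Result: Cp ≈ 0.85846 (5 s.f.)

0.85846


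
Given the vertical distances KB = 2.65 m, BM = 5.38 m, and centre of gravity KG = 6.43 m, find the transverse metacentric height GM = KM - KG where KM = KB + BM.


Formula: GM = KB + BM - KG
Step 1 — KM = KB + BM = 2.65 + 5.38 = 8.03 m
Step 2 — GM = KM - KG = 8.03 - 6.43 = 1.6 m

1.6 m


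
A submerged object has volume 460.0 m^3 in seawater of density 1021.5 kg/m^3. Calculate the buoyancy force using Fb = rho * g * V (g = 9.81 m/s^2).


Formula: Fb = rho * g * V
Substituting: Fb = 1021.5 * 9.81 * 460.0
Intermediate: 1021.5 * 9.81 = 10020.915
Result: Fb = 10020.915 * 460.0 ≈ 4609600 N (5 s.f.)

4609600 N


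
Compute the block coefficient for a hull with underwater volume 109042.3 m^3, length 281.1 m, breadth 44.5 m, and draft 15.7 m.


Formula: Cb = V / (L * B * T)
Step 1 — L * B * T = 281.1 * 44.5 * 15.7 = 196390.515 m^3
Step 2 — Cb = 109042.3 / 196390.515 ≈ 0.55523 (5 s.f.)

0.55523


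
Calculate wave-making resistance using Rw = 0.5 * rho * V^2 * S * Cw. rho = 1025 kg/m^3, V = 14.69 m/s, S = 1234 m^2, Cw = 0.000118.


Formula: Rw = 0.5 * rho * V^2 * S * Cw
Step 1 — V^2 = 14.69^2 = 215.7961
Step 2 — 0.5 * rho * V^2 = 0.5 * 1025 * 215.7961 = 110595.50125
Step 3 — Rw = 110595.50125 * 1234 * 0.000118 ≈ 16104 N (5 s.f.)

16104 N


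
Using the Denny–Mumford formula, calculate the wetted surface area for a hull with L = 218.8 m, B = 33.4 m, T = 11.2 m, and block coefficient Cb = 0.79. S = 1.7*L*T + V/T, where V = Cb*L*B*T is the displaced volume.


Formula: S = 1.7*L*T + V/T with V = Cb*L*B*T, i.e. S = L * (1.7*T + Cb*B)
Step 1 — 1.7*T = 1.7 * 11.2 = 19.04 m
Step 2 — Cb*B = 0.79 * 33.4 = 26.386 m
Step 3 — 1.7*T + Cb*B = 19.04 + 26.386 = 45.426 m
Step 4 — S = 218.8 * 45.426 ≈ 9939.2 m^2 (5 s.f.)

9939.2 m^2


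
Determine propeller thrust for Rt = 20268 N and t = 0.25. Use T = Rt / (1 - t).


Formula: T = Rt / (1 - t)
Step 1 — (1 - t) = 1 - 0.25 = 0.75
Step 2 — T = 20268 / 0.75 ≈ 27024 N (5 s.f.)

27024 N


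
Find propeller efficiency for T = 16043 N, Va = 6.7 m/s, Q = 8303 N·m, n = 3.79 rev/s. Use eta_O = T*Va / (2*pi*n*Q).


Formula: eta = T * Va / (2 * pi * n * Q)
Step 1 — numerator = T * Va = 16043 * 6.7 = 107488.1
Step 2 — 2 * pi * n = 2 * pi * 3.79 = 23.813272
Step 3 — denominator = 23.813272 * 8303 = 197721.6
Step 4 — eta = 107488.1 / 197721.6 ≈ 0.54363 (5 s.f.)

0.54363


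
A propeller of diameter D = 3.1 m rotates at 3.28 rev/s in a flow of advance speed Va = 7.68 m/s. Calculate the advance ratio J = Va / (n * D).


Formula: J = Va / (n * D)
Step 1 — n * D = 3.28 * 3.1 = 10.168
Step 2 — J = 7.68 / 10.168 ≈ 0.75531 (5 s.f.)

0.75531


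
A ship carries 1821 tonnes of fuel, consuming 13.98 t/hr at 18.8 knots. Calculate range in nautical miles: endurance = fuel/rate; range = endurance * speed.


Formula: endurance = fuel / rate; range = endurance * speed
Step 1 — endurance = 1821 / 13.98 = 130.2575 hours
Step 2 — range = 130.2575 * 18.8 ≈ 2448.8 nautical miles (5 s.f.)

2448.8 NM


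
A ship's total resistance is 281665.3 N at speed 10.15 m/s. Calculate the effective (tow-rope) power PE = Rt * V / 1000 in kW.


Formula: PE = Rt * V / 1000 (kW)
Step 1 — PE (W) = 281665.3 * 10.15 = 2858902.795 W
Step 2 — PE (kW) = 2858902.795 / 1000 ≈ 2858.9 kW (5 s.f.)

2858.9 kW


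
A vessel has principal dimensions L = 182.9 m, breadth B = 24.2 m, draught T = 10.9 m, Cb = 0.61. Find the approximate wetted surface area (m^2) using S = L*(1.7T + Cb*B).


Formula: S = 1.7*L*T + V/T with V = Cb*L*B*T, i.e. S = L * (1.7*T + Cb*B)
Step 1 — 1.7*T = 1.7 * 10.9 = 18.53 m
Step 2 — Cb*B = 0.61 * 24.2 = 14.762 m
Step 3 — 1.7*T + Cb*B = 18.53 + 14.762 = 33.292 m
Step 4 — S = 182.9 * 33.292 ≈ 6089.1 m^2 (5 s.f.)

6089.1 m^2


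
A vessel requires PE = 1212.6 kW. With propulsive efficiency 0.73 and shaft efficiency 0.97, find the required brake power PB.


Formula: PB = PE / (eta_D * eta_S)
Step 1 — combined efficiency = eta_D * eta_S = 0.73 * 0.97 = 0.7081
Step 2 — PB = 1212.6 / 0.7081 ≈ 1712.5 kW (5 s.f.)

1712.5 kW


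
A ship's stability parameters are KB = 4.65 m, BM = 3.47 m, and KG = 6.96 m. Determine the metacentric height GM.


Formula: GM = KB + BM - KG
Step 1 — KM = KB + BM = 4.65 + 3.47 = 8.12 m
Step 2 — GM = KM - KG = 8.12 - 6.96 = 1.16 m

1.16 m


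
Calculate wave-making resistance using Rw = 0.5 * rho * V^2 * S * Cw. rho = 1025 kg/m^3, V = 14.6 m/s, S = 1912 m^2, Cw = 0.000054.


Formula: Rw = 0.5 * rho * V^2 * S * Cw
Step 1 — V^2 = 14.6^2 = 213.16
Step 2 — 0.5 * rho * V^2 = 0.5 * 1025 * 213.16 = 109244.5
Step 3 — Rw = 109244.5 * 1912 * 0.000054 ≈ 11279 N (5 s.f.)

11279 N


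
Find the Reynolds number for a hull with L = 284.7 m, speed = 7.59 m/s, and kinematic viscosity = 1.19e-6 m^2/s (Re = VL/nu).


Formula: Re = V * L / nu
Step 1 — V * L = 7.59 * 284.7 = 2160.873 m^2/s
Step 2 — Re = 2160.873 / 1.19e-6 = 1.82e+09

1.82e+09


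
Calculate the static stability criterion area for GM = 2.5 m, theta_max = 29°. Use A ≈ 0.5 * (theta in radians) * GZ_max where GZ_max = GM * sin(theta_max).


Formula: GZ_max = GM * sin(theta); Area = 0.5 * theta_rad * GZ_max
Step 1 — GZ_max = 2.5 * sin(29°) = 2.5 * 0.48481 = 1.212025 m
Step 2 — theta_rad = 29 * pi/180 = 0.506145 rad
Step 3 — Area = 0.5 * 0.506145 * 1.212025 ≈ 0.30673 m·rad (5 s.f.)

0.30673 m·rad


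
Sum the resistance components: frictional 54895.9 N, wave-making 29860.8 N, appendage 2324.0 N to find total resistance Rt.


Formula: Rt = Rf + Rw + Ra
Substituting: Rt = 54895.9 + 29860.8 + 2324.0
Result: Rt = 87080.7 N

87080.7 N


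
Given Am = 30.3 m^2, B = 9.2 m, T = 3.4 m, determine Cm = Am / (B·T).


Formula: Cm = Am / (B * T)
Step 1 — B * T = 9.2 * 3.4 = 31.28 m^2
Step 2 — Cm = 30.3 / 31.28 ≈ 0.96867 (5 s.f.)

0.96867


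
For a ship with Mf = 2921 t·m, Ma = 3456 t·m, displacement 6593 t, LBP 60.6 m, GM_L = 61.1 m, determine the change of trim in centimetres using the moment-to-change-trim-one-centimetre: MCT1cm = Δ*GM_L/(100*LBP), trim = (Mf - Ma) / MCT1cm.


Formula: net trimming moment = Mf - Ma; MCT1cm = Δ*GM_L/(100*LBP); trim = net moment / MCT1cm
Step 1 — net trimming moment = 2921 - 3456 = -535 t·m
Step 2 — MCT1cm = 6593 * 61.1 / (100 * 60.6) = 66.474 t·m/cm
Step 3 — trim = -535 / 66.474 ≈ -8.0483 cm (5 s.f.)

-8.0483 cm


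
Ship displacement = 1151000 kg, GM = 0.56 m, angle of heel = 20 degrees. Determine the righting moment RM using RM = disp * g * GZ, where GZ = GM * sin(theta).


Formula: GZ = GM * sin(theta); RM = disp * g * GZ
Step 1 — GZ = 0.56 * sin(20°) = 0.56 * 0.34202 = 0.191531 m
Step 2 — RM = 1151000 * 9.81 * 0.191531 ≈ 2162600 N·m (5 s.f.)

2162600 N·m


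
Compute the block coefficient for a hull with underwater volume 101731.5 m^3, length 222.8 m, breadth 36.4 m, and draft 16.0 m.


Formula: Cb = V / (L * B * T)
Step 1 — L * B * T = 222.8 * 36.4 * 16.0 = 129758.72 m^3
Step 2 — Cb = 101731.5 / 129758.72 ≈ 0.78401 (5 s.f.)

0.78401


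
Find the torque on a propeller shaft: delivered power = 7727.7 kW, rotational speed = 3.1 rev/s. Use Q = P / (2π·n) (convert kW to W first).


Formula: Q = P_W / (2 * pi * n)
Step 1 — P_W = 7727.7 kW * 1000 = 7727700.0 W
Step 2 — 2 * pi * n = 2 * pi * 3.1 = 19.477874
Step 3 — Q = 7727700.0 / 19.477874 ≈ 396740 N·m (5 s.f.)

396740 N·m


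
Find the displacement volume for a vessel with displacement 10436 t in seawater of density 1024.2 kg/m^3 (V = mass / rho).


Formula: V = mass / rho
Step 1 — convert tonnes to kg: 10436 t * 1000 = 10436000 kg
Step 2 — V = 10436000 / 1024.2 ≈ 10189 m^3 (5 s.f.)

10189 m^3


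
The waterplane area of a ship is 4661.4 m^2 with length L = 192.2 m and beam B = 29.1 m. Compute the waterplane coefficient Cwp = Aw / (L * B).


Formula: Cwp = Aw / (L * B)
Step 1 — L * B = 192.2 * 29.1 = 5593.02 m^2
Step 2 — Cwp = 4661.4 / 5593.02 ≈ 0.83343 (5 s.f.)

0.83343


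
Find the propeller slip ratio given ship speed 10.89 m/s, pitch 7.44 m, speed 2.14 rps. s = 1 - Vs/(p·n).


Formula: s = 1 - Vs / (p * n)
Step 1 — p * n = 7.44 * 2.14 = 15.9216
Step 2 — Vs / (p*n) = 10.89 / 15.9216 = 0.683976 (6 d.p.)
Step 3 — s = 1 - 0.683976 = 0.316024

0.316024


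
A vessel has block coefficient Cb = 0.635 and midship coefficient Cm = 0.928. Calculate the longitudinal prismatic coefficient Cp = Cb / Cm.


Formula: Cp = Cb / Cm
Substituting: Cp = 0.635 / 0.928
Result: Cp ≈ 0.68427 (5 s.f.)

0.68427


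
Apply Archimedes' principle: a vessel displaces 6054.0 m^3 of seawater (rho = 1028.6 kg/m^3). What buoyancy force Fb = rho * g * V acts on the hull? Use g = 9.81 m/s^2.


Formula: Fb = rho * g * V
Substituting: Fb = 1028.6 * 9.81 * 6054.0
Intermediate: 1028.6 * 9.81 = 10090.566
Result: Fb = 10090.566 * 6054.0 ≈ 61088000 N (5 s.f.)

61088000 N


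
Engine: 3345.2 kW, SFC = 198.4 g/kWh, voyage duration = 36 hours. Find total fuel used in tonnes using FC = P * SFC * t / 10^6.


Formula: FC (tonnes) = P * SFC * t / 1,000,000
Step 1 — P * SFC * t = 3345.2 * 198.4 * 36 = 23892756.48 g
Step 2 — FC (tonnes) = 23892756.48 / 1,000,000 ≈ 23.893 tonnes (5 s.f.)

23.893 tonnes


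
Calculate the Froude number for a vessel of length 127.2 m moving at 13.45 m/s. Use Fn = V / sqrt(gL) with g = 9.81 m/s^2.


Formula: Fn = V / sqrt(g * L)
Step 1 — g * L = 9.81 * 127.2 = 1247.832
Step 2 — sqrt(g * L) = sqrt(1247.832) = 35.324666
Step 3 — Fn = 13.45 / 35.324666 ≈ 0.38075 (5 s.f.)

0.38075


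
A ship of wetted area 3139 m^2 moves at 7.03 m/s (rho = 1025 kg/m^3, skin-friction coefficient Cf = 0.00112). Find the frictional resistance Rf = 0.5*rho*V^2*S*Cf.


Formula: Rf = 0.5 * rho * V^2 * S * Cf
Step 1 — V^2 = 7.03^2 = 49.4209
Step 2 — 0.5 * rho * V^2 = 0.5 * 1025 * 49.4209 = 25328.21125
Step 3 — Rf = 25328.21125 * 3139 * 0.00112 ≈ 89046 N (5 s.f.)

89046 N


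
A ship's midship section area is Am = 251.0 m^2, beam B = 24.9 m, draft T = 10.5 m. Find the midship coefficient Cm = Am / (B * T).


Formula: Cm = Am / (B * T)
Step 1 — B * T = 24.9 * 10.5 = 261.45 m^2
Step 2 — Cm = 251.0 / 261.45 ≈ 0.96003 (5 s.f.)

0.96003


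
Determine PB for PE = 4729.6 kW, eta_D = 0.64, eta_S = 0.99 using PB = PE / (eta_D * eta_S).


Formula: PB = PE / (eta_D * eta_S)
Step 1 — combined efficiency = eta_D * eta_S = 0.64 * 0.99 = 0.6336
Step 2 — PB = 4729.6 / 0.6336 ≈ 7464.6 kW (5 s.f.)

7464.6 kW


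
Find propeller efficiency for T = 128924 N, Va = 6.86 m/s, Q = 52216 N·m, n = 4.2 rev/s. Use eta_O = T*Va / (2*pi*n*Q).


Formula: eta = T * Va / (2 * pi * n * Q)
Step 1 — numerator = T * Va = 128924 * 6.86 = 884418.64
Step 2 — 2 * pi * n = 2 * pi * 4.2 = 26.389378
Step 3 — denominator = 26.389378 * 52216 = 1377947.76
Step 4 — eta = 884418.64 / 1377947.76 ≈ 0.64184 (5 s.f.)

0.64184


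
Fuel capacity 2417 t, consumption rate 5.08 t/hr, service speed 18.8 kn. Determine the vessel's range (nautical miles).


Formula: endurance = fuel / rate; range = endurance * speed
Step 1 — endurance = 2417 / 5.08 = 475.7874 hours
Step 2 — range = 475.7874 * 18.8 ≈ 8944.8 nautical miles (5 s.f.)

8944.8 NM


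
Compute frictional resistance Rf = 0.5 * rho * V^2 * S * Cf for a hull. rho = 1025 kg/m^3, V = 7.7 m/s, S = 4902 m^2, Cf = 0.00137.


Formula: Rf = 0.5 * rho * V^2 * S * Cf
Step 1 — V^2 = 7.7^2 = 59.29
Step 2 — 0.5 * rho * V^2 = 0.5 * 1025 * 59.29 = 30386.125
Step 3 — Rf = 30386.125 * 4902 * 0.00137 ≈ 204070 N (5 s.f.)

204070 N


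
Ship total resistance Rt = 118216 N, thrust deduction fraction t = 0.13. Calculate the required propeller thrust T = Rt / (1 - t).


Formula: T = Rt / (1 - t)
Step 1 — (1 - t) = 1 - 0.13 = 0.87
Step 2 — T = 118216 / 0.87 ≈ 135880 N (5 s.f.)

135880 N


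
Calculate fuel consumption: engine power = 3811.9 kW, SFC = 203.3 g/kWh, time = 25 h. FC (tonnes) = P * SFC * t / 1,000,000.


Formula: FC (tonnes) = P * SFC * t / 1,000,000
Step 1 — P * SFC * t = 3811.9 * 203.3 * 25 = 19373981.75 g
Step 2 — FC (tonnes) = 19373981.75 / 1,000,000 ≈ 19.374 tonnes (5 s.f.)

19.374 tonnes


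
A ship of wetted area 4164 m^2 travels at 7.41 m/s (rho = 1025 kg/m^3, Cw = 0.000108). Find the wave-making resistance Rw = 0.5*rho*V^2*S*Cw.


Formula: Rw = 0.5 * rho * V^2 * S * Cw
Step 1 — V^2 = 7.41^2 = 54.9081
Step 2 — 0.5 * rho * V^2 = 0.5 * 1025 * 54.9081 = 28140.40125
Step 3 — Rw = 28140.40125 * 4164 * 0.000108 ≈ 12655 N (5 s.f.)

12655 N


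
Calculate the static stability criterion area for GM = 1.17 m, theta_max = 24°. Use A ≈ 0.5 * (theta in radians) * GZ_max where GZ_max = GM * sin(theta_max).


Formula: GZ_max = GM * sin(theta); Area = 0.5 * theta_rad * GZ_max
Step 1 — GZ_max = 1.17 * sin(24°) = 1.17 * 0.406737 = 0.475882 m
Step 2 — theta_rad = 24 * pi/180 = 0.418879 rad
Step 3 — Area = 0.5 * 0.418879 * 0.475882 ≈ 0.099668 m·rad (5 s.f.)

0.099668 m·rad


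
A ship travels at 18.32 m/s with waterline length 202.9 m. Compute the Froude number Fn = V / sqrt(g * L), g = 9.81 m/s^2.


Formula: Fn = V / sqrt(g * L)
Step 1 — g * L = 9.81 * 202.9 = 1990.449
Step 2 — sqrt(g * L) = sqrt(1990.449) = 44.614448
Step 3 — Fn = 18.32 / 44.614448 ≈ 0.41063 (5 s.f.)

0.41063


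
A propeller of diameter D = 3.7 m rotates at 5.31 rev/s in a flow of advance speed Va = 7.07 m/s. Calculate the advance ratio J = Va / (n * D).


Formula: J = Va / (n * D)
Step 1 — n * D = 5.31 * 3.7 = 19.647
Step 2 — J = 7.07 / 19.647 ≈ 0.35985 (5 s.f.)

0.35985


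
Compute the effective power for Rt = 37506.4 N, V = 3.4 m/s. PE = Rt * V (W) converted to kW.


Formula: PE = Rt * V / 1000 (kW)
Step 1 — PE (W) = 37506.4 * 3.4 = 127521.76 W
Step 2 — PE (kW) = 127521.76 / 1000 ≈ 127.52 kW (5 s.f.)

127.52 kW


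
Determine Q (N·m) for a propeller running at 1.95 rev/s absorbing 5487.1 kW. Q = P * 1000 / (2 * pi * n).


Formula: Q = P_W / (2 * pi * n)
Step 1 — P_W = 5487.1 kW * 1000 = 5487100.0 W
Step 2 — 2 * pi * n = 2 * pi * 1.95 = 12.252211
Step 3 — Q = 5487100.0 / 12.252211 ≈ 447850 N·m (5 s.f.)

447850 N·m


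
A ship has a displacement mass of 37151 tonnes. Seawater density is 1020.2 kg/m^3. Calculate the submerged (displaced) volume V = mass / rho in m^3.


Formula: V = mass / rho
Step 1 — convert tonnes to kg: 37151 t * 1000 = 37151000 kg
Step 2 — V = 37151000 / 1020.2 ≈ 36415 m^3 (5 s.f.)

36415 m^3


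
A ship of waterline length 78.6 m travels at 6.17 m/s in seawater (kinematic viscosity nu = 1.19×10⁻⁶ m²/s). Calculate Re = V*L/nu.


Formula: Re = V * L / nu
Step 1 — V * L = 6.17 * 78.6 = 484.962 m^2/s
Step 2 — Re = 484.962 / 1.19e-6 = 4.08e+08

4.08e+08


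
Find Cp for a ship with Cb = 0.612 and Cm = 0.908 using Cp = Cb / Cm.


Formula: Cp = Cb / Cm
Substituting: Cp = 0.612 / 0.908
Result: Cp ≈ 0.67401 (5 s.f.)

0.67401


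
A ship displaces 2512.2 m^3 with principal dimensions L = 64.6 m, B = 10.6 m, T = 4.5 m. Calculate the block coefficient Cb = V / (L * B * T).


Formula: Cb = V / (L * B * T)
Step 1 — L * B * T = 64.6 * 10.6 * 4.5 = 3081.42 m^3
Step 2 — Cb = 2512.2 / 3081.42 ≈ 0.81527 (5 s.f.)

0.81527


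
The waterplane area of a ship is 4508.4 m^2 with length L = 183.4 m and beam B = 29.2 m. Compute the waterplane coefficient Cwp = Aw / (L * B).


Formula: Cwp = Aw / (L * B)
Step 1 — L * B = 183.4 * 29.2 = 5355.28 m^2
Step 2 — Cwp = 4508.4 / 5355.28 ≈ 0.84186 (5 s.f.)

0.84186


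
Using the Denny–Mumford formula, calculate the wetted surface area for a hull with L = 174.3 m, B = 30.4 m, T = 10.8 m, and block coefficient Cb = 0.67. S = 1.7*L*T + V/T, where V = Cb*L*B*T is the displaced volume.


Formula: S = 1.7*L*T + V/T with V = Cb*L*B*T, i.e. S = L * (1.7*T + Cb*B)
Step 1 — 1.7*T = 1.7 * 10.8 = 18.36 m
Step 2 — Cb*B = 0.67 * 30.4 = 20.368 m
Step 3 — 1.7*T + Cb*B = 18.36 + 20.368 = 38.728 m
Step 4 — S = 174.3 * 38.728 ≈ 6750.3 m^2 (5 s.f.)

6750.3 m^2


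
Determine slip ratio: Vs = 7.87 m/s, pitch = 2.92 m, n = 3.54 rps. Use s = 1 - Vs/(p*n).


Formula: s = 1 - Vs / (p * n)
Step 1 — p * n = 2.92 * 3.54 = 10.3368
Step 2 — Vs / (p*n) = 7.87 / 10.3368 = 0.761357 (6 d.p.)
Step 3 — s = 1 - 0.761357 = 0.238643

0.238643


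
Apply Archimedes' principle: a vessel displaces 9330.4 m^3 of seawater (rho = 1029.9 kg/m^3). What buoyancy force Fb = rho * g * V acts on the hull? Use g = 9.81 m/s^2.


Formula: Fb = rho * g * V
Substituting: Fb = 1029.9 * 9.81 * 9330.4
Intermediate: 1029.9 * 9.81 = 10103.319
Result: Fb = 10103.319 * 9330.4 ≈ 94268000 N (5 s.f.)

94268000 N


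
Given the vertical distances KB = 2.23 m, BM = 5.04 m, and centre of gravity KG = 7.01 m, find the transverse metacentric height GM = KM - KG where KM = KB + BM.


Formula: GM = KB + BM - KG
Step 1 — KM = KB + BM = 2.23 + 5.04 = 7.27 m
Step 2 — GM = KM - KG = 7.27 - 7.01 = 0.26 m

0.26 m


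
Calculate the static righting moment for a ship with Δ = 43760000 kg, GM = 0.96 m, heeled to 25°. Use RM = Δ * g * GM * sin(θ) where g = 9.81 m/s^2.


Formula: GZ = GM * sin(theta); RM = disp * g * GZ
Step 1 — GZ = 0.96 * sin(25°) = 0.96 * 0.422618 = 0.405713 m
Step 2 — RM = 43760000 * 9.81 * 0.405713 ≈ 174170000 N·m (5 s.f.)

174170000 N·m


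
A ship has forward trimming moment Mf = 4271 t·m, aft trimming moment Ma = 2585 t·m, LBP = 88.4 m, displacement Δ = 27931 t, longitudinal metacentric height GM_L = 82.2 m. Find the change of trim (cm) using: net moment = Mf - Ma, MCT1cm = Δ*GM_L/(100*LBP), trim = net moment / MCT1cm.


Formula: net trimming moment = Mf - Ma; MCT1cm = Δ*GM_L/(100*LBP); trim = net moment / MCT1cm
Step 1 — net trimming moment = 4271 - 2585 = 1686 t·m
Step 2 — MCT1cm = 27931 * 82.2 / (100 * 88.4) = 259.7204 t·m/cm
Step 3 — trim = 1686 / 259.7204 ≈ 6.4916 cm (5 s.f.)

6.4916 cm


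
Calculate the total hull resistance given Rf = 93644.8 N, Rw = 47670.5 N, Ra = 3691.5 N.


Formula: Rt = Rf + Rw + Ra
Substituting: Rt = 93644.8 + 47670.5 + 3691.5
Result: Rt = 145006.8 N

145006.8 N


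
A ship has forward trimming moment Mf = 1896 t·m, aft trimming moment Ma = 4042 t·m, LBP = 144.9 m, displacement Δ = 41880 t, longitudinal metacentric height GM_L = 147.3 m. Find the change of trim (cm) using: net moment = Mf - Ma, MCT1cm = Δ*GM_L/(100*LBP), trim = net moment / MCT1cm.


Formula: net trimming moment = Mf - Ma; MCT1cm = Δ*GM_L/(100*LBP); trim = net moment / MCT1cm
Step 1 — net trimming moment = 1896 - 4042 = -2146 t·m
Step 2 — MCT1cm = 41880 * 147.3 / (100 * 144.9) = 425.7366 t·m/cm
Step 3 — trim = -2146 / 425.7366 ≈ -5.0407 cm (5 s.f.)

-5.0407 cm


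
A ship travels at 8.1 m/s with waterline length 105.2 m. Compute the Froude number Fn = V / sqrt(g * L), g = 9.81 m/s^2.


Formula: Fn = V / sqrt(g * L)
Step 1 — g * L = 9.81 * 105.2 = 1032.012
Step 2 — sqrt(g * L) = sqrt(1032.012) = 32.124944
Step 3 — Fn = 8.1 / 32.124944 ≈ 0.25214 (5 s.f.)

0.25214


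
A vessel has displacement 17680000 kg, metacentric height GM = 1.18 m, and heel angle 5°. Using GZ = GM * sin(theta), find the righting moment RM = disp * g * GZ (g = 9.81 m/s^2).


Formula: GZ = GM * sin(theta); RM = disp * g * GZ
Step 1 — GZ = 1.18 * sin(5°) = 1.18 * 0.087156 = 0.102844 m
Step 2 — RM = 17680000 * 9.81 * 0.102844 ≈ 17837000 N·m (5 s.f.)

17837000 N·m


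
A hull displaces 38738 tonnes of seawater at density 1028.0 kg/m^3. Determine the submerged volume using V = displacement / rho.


Formula: V = mass / rho
Step 1 — convert tonnes to kg: 38738 t * 1000 = 38738000 kg
Step 2 — V = 38738000 / 1028.0 ≈ 37683 m^3 (5 s.f.)

37683 m^3


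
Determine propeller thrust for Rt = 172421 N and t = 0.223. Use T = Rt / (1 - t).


Formula: T = Rt / (1 - t)
Step 1 — (1 - t) = 1 - 0.223 = 0.777
Step 2 — T = 172421 / 0.777 ≈ 221910 N (5 s.f.)

221910 N


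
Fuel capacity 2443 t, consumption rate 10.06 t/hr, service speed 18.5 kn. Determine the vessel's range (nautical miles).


Formula: endurance = fuel / rate; range = endurance * speed
Step 1 — endurance = 2443 / 10.06 = 242.8429 hours
Step 2 — range = 242.8429 * 18.5 ≈ 4492.6 nautical miles (5 s.f.)

4492.6 NM


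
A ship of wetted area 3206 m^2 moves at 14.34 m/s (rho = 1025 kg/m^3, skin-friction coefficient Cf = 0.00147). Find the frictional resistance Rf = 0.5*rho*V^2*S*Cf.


Formula: Rf = 0.5 * rho * V^2 * S * Cf
Step 1 — V^2 = 14.34^2 = 205.6356
Step 2 — 0.5 * rho * V^2 = 0.5 * 1025 * 205.6356 = 105388.245
Step 3 — Rf = 105388.245 * 3206 * 0.00147 ≈ 496680 N (5 s.f.)

496680 N


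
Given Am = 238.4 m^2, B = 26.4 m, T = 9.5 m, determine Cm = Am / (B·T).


Formula: Cm = Am / (B * T)
Step 1 — B * T = 26.4 * 9.5 = 250.8 m^2
Step 2 — Cm = 238.4 / 250.8 ≈ 0.95056 (5 s.f.)

0.95056


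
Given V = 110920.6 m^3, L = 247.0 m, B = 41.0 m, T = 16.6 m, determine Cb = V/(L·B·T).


Formula: Cb = V / (L * B * T)
Step 1 — L * B * T = 247.0 * 41.0 * 16.6 = 168108.2 m^3
Step 2 — Cb = 110920.6 / 168108.2 ≈ 0.65982 (5 s.f.)

0.65982


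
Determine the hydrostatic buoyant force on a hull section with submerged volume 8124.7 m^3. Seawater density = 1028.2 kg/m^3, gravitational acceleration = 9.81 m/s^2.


Formula: Fb = rho * g * V
Substituting: Fb = 1028.2 * 9.81 * 8124.7
Intermediate: 1028.2 * 9.81 = 10086.642
Result: Fb = 10086.642 * 8124.7 ≈ 81951000 N (5 s.f.)

81951000 N


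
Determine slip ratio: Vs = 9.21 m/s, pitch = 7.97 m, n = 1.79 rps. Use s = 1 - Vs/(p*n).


Formula: s = 1 - Vs / (p * n)
Step 1 — p * n = 7.97 * 1.79 = 14.2663
Step 2 — Vs / (p*n) = 9.21 / 14.2663 = 0.645577 (6 d.p.)
Step 3 — s = 1 - 0.645577 = 0.354423

0.354423


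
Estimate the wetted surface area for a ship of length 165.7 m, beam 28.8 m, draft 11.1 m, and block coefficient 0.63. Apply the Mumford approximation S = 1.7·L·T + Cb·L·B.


Formula: S = 1.7*L*T + V/T with V = Cb*L*B*T, i.e. S = L * (1.7*T + Cb*B)
Step 1 — 1.7*T = 1.7 * 11.1 = 18.87 m
Step 2 — Cb*B = 0.63 * 28.8 = 18.144 m
Step 3 — 1.7*T + Cb*B = 18.87 + 18.144 = 37.014 m
Step 4 — S = 165.7 * 37.014 ≈ 6133.2 m^2 (5 s.f.)

6133.2 m^2


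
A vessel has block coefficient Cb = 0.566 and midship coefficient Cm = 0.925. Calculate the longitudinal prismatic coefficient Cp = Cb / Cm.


Formula: Cp = Cb / Cm
Substituting: Cp = 0.566 / 0.925
Result: Cp ≈ 0.61189 (5 s.f.)

0.61189


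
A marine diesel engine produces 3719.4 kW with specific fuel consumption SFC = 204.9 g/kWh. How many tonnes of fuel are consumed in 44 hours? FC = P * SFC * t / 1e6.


Formula: FC (tonnes) = P * SFC * t / 1,000,000
Step 1 — P * SFC * t = 3719.4 * 204.9 * 44 = 33532622.64 g
Step 2 — FC (tonnes) = 33532622.64 / 1,000,000 ≈ 33.533 tonnes (5 s.f.)

33.533 tonnes


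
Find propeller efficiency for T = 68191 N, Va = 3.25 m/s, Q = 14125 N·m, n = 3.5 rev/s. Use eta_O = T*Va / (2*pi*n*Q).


Formula: eta = T * Va / (2 * pi * n * Q)
Step 1 — numerator = T * Va = 68191 * 3.25 = 221620.75
Step 2 — 2 * pi * n = 2 * pi * 3.5 = 21.991149
Step 3 — denominator = 21.991149 * 14125 = 310624.98
Step 4 — eta = 221620.75 / 310624.98 ≈ 0.71347 (5 s.f.)

0.71347


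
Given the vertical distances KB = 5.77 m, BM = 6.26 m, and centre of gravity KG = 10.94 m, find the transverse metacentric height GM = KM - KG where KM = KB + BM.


Formula: GM = KB + BM - KG
Step 1 — KM = KB + BM = 5.77 + 6.26 = 12.03 m
Step 2 — GM = KM - KG = 12.03 - 10.94 = 1.09 m

1.09 m


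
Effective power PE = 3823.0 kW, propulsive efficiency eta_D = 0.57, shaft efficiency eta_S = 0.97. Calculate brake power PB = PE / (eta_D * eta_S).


Formula: PB = PE / (eta_D * eta_S)
Step 1 — combined efficiency = eta_D * eta_S = 0.57 * 0.97 = 0.5529
Step 2 — PB = 3823.0 / 0.5529 ≈ 6914.5 kW (5 s.f.)

6914.5 kW


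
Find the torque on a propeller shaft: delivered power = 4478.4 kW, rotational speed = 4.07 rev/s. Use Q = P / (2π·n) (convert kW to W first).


Formula: Q = P_W / (2 * pi * n)
Step 1 — P_W = 4478.4 kW * 1000 = 4478400.0 W
Step 2 — 2 * pi * n = 2 * pi * 4.07 = 25.572564
Step 3 — Q = 4478400.0 / 25.572564 ≈ 175130 N·m (5 s.f.)

175130 N·m


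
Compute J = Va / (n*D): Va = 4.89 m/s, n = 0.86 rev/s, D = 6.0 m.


Formula: J = Va / (n * D)
Step 1 — n * D = 0.86 * 6.0 = 5.16
Step 2 — J = 4.89 / 5.16 ≈ 0.94767 (5 s.f.)

0.94767


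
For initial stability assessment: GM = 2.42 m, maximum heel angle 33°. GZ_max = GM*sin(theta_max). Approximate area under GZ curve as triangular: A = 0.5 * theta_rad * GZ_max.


Formula: GZ_max = GM * sin(theta); Area = 0.5 * theta_rad * GZ_max
Step 1 — GZ_max = 2.42 * sin(33°) = 2.42 * 0.544639 = 1.318026 m
Step 2 — theta_rad = 33 * pi/180 = 0.575959 rad
Step 3 — Area = 0.5 * 0.575959 * 1.318026 ≈ 0.37956 m·rad (5 s.f.)

0.37956 m·rad


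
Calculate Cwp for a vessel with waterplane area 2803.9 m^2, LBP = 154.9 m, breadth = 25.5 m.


Formula: Cwp = Aw / (L * B)
Step 1 — L * B = 154.9 * 25.5 = 3949.95 m^2
Step 2 — Cwp = 2803.9 / 3949.95 ≈ 0.70986 (5 s.f.)

0.70986


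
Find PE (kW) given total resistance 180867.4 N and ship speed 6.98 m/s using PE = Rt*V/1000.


Formula: PE = Rt * V / 1000 (kW)
Step 1 — PE (W) = 180867.4 * 6.98 = 1262454.452 W
Step 2 — PE (kW) = 1262454.452 / 1000 ≈ 1262.5 kW (5 s.f.)

1262.5 kW


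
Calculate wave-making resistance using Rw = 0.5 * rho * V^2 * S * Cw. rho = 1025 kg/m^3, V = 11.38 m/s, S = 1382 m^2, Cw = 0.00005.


Formula: Rw = 0.5 * rho * V^2 * S * Cw
Step 1 — V^2 = 11.38^2 = 129.5044
Step 2 — 0.5 * rho * V^2 = 0.5 * 1025 * 129.5044 = 66371.005
Step 3 — Rw = 66371.005 * 1382 * 0.00005 ≈ 4586.2 N (5 s.f.)

4586.2 N


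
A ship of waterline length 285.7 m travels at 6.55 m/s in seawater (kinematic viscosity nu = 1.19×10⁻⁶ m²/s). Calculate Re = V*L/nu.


Formula: Re = V * L / nu
Step 1 — V * L = 6.55 * 285.7 = 1871.335 m^2/s
Step 2 — Re = 1871.335 / 1.19e-6 = 1.57e+09

1.57e+09


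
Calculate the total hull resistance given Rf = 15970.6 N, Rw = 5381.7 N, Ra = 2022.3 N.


Formula: Rt = Rf + Rw + Ra
Substituting: Rt = 15970.6 + 5381.7 + 2022.3
Result: Rt = 23374.6 N

23374.6 N


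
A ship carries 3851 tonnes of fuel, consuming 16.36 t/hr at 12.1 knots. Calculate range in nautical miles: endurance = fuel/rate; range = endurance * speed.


Formula: endurance = fuel / rate; range = endurance * speed
Step 1 — endurance = 3851 / 16.36 = 235.3912 hours
Step 2 — range = 235.3912 * 12.1 ≈ 2848.2 nautical miles (5 s.f.)

2848.2 NM


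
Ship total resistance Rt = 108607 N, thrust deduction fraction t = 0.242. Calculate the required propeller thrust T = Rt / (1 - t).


Formula: T = Rt / (1 - t)
Step 1 — (1 - t) = 1 - 0.242 = 0.758
Step 2 — T = 108607 / 0.758 ≈ 143280 N (5 s.f.)

143280 N


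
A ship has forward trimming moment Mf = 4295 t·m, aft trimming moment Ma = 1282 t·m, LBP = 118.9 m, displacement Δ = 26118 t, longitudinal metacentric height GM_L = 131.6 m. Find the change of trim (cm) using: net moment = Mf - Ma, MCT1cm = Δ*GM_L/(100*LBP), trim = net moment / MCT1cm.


Formula: net trimming moment = Mf - Ma; MCT1cm = Δ*GM_L/(100*LBP); trim = net moment / MCT1cm
Step 1 — net trimming moment = 4295 - 1282 = 3013 t·m
Step 2 — MCT1cm = 26118 * 131.6 / (100 * 118.9) = 289.0773 t·m/cm
Step 3 — trim = 3013 / 289.0773 ≈ 10.423 cm (5 s.f.)

10.423 cm


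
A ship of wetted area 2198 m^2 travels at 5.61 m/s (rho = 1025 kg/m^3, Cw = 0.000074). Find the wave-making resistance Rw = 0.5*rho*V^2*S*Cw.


Formula: Rw = 0.5 * rho * V^2 * S * Cw
Step 1 — V^2 = 5.61^2 = 31.4721
Step 2 — 0.5 * rho * V^2 = 0.5 * 1025 * 31.4721 = 16129.45125
Step 3 — Rw = 16129.45125 * 2198 * 0.000074 ≈ 2623.5 N (5 s.f.)

2623.5 N


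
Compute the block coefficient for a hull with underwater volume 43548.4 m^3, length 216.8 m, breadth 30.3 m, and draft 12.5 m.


Formula: Cb = V / (L * B * T)
Step 1 — L * B * T = 216.8 * 30.3 * 12.5 = 82113.0 m^3
Step 2 — Cb = 43548.4 / 82113.0 ≈ 0.53035 (5 s.f.)

0.53035


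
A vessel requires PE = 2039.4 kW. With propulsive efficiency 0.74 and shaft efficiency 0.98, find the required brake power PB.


Formula: PB = PE / (eta_D * eta_S)
Step 1 — combined efficiency = eta_D * eta_S = 0.74 * 0.98 = 0.7252
Step 2 — PB = 2039.4 / 0.7252 ≈ 2812.2 kW (5 s.f.)

2812.2 kW


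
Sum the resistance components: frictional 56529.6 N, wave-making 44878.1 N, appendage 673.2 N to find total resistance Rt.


Formula: Rt = Rf + Rw + Ra
Substituting: Rt = 56529.6 + 44878.1 + 673.2
Result: Rt = 102080.9 N

102080.9 N


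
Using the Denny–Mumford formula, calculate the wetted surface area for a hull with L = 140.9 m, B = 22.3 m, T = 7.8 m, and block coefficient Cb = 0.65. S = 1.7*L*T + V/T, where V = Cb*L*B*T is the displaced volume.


Formula: S = 1.7*L*T + V/T with V = Cb*L*B*T, i.e. S = L * (1.7*T + Cb*B)
Step 1 — 1.7*T = 1.7 * 7.8 = 13.26 m
Step 2 — Cb*B = 0.65 * 22.3 = 14.495 m
Step 3 — 1.7*T + Cb*B = 13.26 + 14.495 = 27.755 m
Step 4 — S = 140.9 * 27.755 ≈ 3910.7 m^2 (5 s.f.)

3910.7 m^2


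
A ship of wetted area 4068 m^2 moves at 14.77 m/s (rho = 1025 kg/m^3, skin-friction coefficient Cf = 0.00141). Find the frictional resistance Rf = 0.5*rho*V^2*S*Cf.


Formula: Rf = 0.5 * rho * V^2 * S * Cf
Step 1 — V^2 = 14.77^2 = 218.1529
Step 2 — 0.5 * rho * V^2 = 0.5 * 1025 * 218.1529 = 111803.36125
Step 3 — Rf = 111803.36125 * 4068 * 0.00141 ≈ 641290 N (5 s.f.)

641290 N


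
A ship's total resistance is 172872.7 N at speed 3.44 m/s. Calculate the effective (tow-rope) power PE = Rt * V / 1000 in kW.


Formula: PE = Rt * V / 1000 (kW)
Step 1 — PE (W) = 172872.7 * 3.44 = 594682.088 W
Step 2 — PE (kW) = 594682.088 / 1000 ≈ 594.68 kW (5 s.f.)

594.68 kW


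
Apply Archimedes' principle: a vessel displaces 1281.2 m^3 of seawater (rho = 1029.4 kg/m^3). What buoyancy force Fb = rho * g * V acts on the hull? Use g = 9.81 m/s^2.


Formula: Fb = rho * g * V
Substituting: Fb = 1029.4 * 9.81 * 1281.2
Intermediate: 1029.4 * 9.81 = 10098.414
Result: Fb = 10098.414 * 1281.2 ≈ 12938000 N (5 s.f.)

12938000 N


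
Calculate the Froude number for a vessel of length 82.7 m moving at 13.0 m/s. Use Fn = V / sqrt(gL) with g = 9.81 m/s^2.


Formula: Fn = V / sqrt(g * L)
Step 1 — g * L = 9.81 * 82.7 = 811.287
Step 2 — sqrt(g * L) = sqrt(811.287) = 28.4831
Step 3 — Fn = 13.0 / 28.4831 ≈ 0.45641 (5 s.f.)

0.45641


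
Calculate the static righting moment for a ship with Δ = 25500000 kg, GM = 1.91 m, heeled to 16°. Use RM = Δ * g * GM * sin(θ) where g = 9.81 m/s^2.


Formula: GZ = GM * sin(theta); RM = disp * g * GZ
Step 1 — GZ = 1.91 * sin(16°) = 1.91 * 0.275637 = 0.526467 m
Step 2 — RM = 25500000 * 9.81 * 0.526467 ≈ 131700000 N·m (5 s.f.)

131700000 N·m


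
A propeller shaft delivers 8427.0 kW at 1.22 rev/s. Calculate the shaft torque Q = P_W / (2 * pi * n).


Formula: Q = P_W / (2 * pi * n)
Step 1 — P_W = 8427.0 kW * 1000 = 8427000.0 W
Step 2 — 2 * pi * n = 2 * pi * 1.22 = 7.665486
Step 3 — Q = 8427000.0 / 7.665486 ≈ 1099300 N·m (5 s.f.)

1099300 N·m


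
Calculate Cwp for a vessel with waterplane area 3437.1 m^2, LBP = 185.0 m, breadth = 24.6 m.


Formula: Cwp = Aw / (L * B)
Step 1 — L * B = 185.0 * 24.6 = 4551.0 m^2
Step 2 — Cwp = 3437.1 / 4551.0 ≈ 0.75524 (5 s.f.)

0.75524


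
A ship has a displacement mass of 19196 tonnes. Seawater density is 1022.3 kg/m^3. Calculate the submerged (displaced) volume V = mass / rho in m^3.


Formula: V = mass / rho
Step 1 — convert tonnes to kg: 19196 t * 1000 = 19196000 kg
Step 2 — V = 19196000 / 1022.3 ≈ 18777 m^3 (5 s.f.)

18777 m^3


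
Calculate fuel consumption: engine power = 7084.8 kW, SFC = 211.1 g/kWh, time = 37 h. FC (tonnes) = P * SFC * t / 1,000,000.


Formula: FC (tonnes) = P * SFC * t / 1,000,000
Step 1 — P * SFC * t = 7084.8 * 211.1 * 37 = 55337247.36 g
Step 2 — FC (tonnes) = 55337247.36 / 1,000,000 ≈ 55.337 tonnes (5 s.f.)

55.337 tonnes


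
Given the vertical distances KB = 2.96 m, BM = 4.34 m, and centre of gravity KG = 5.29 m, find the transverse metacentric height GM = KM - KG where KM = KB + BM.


Formula: GM = KB + BM - KG
Step 1 — KM = KB + BM = 2.96 + 4.34 = 7.3 m
Step 2 — GM = KM - KG = 7.3 - 5.29 = 2.01 m

2.01 m


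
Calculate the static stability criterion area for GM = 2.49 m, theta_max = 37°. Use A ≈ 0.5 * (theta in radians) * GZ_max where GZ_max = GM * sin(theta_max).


Formula: GZ_max = GM * sin(theta); Area = 0.5 * theta_rad * GZ_max
Step 1 — GZ_max = 2.49 * sin(37°) = 2.49 * 0.601815 = 1.498519 m
Step 2 — theta_rad = 37 * pi/180 = 0.645772 rad
Step 3 — Area = 0.5 * 0.645772 * 1.498519 ≈ 0.48385 m·rad (5 s.f.)

0.48385 m·rad


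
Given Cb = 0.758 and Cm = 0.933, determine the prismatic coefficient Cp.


Formula: Cp = Cb / Cm
Substituting: Cp = 0.758 / 0.933
Result: Cp ≈ 0.81243 (5 s.f.)

0.81243


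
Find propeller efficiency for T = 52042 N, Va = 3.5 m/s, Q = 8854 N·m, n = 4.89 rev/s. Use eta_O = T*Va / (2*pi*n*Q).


Formula: eta = T * Va / (2 * pi * n * Q)
Step 1 — numerator = T * Va = 52042 * 3.5 = 182147.0
Step 2 — 2 * pi * n = 2 * pi * 4.89 = 30.724776
Step 3 — denominator = 30.724776 * 8854 = 272037.17
Step 4 — eta = 182147.0 / 272037.17 ≈ 0.66957 (5 s.f.)

0.66957


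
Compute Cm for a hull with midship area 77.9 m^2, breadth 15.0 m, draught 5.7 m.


Formula: Cm = Am / (B * T)
Step 1 — B * T = 15.0 * 5.7 = 85.5 m^2
Step 2 — Cm = 77.9 / 85.5 ≈ 0.91111 (5 s.f.)

0.91111


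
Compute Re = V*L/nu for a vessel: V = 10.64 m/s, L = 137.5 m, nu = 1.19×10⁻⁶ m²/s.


Formula: Re = V * L / nu
Step 1 — V * L = 10.64 * 137.5 = 1463.0 m^2/s
Step 2 — Re = 1463.0 / 1.19e-6 = 1.23e+09

1.23e+09


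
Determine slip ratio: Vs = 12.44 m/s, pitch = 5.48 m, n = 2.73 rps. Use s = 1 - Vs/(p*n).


Formula: s = 1 - Vs / (p * n)
Step 1 — p * n = 5.48 * 2.73 = 14.9604
Step 2 — Vs / (p*n) = 12.44 / 14.9604 = 0.831529 (6 d.p.)
Step 3 — s = 1 - 0.831529 = 0.168471

0.168471


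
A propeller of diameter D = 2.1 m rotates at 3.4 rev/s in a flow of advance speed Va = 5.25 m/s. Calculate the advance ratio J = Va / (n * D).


Formula: J = Va / (n * D)
Step 1 — n * D = 3.4 * 2.1 = 7.14
Step 2 — J = 5.25 / 7.14 ≈ 0.73529 (5 s.f.)

0.73529


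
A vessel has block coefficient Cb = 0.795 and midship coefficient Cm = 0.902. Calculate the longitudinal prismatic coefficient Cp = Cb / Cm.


Formula: Cp = Cb / Cm
Substituting: Cp = 0.795 / 0.902
Result: Cp ≈ 0.88137 (5 s.f.)

0.88137


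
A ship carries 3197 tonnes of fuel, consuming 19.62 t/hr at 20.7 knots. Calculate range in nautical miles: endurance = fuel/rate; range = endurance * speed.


Formula: endurance = fuel / rate; range = endurance * speed
Step 1 — endurance = 3197 / 19.62 = 162.946 hours
Step 2 — range = 162.946 * 20.7 ≈ 3373.0 nautical miles (5 s.f.)

3373.0 NM


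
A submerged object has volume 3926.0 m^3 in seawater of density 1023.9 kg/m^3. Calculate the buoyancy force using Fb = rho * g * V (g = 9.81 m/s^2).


Formula: Fb = rho * g * V
Substituting: Fb = 1023.9 * 9.81 * 3926.0
Intermediate: 1023.9 * 9.81 = 10044.459
Result: Fb = 10044.459 * 3926.0 ≈ 39435000 N (5 s.f.)

39435000 N


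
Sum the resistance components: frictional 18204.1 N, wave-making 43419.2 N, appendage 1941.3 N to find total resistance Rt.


Formula: Rt = Rf + Rw + Ra
Substituting: Rt = 18204.1 + 43419.2 + 1941.3
Result: Rt = 63564.6 N

63564.6 N
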